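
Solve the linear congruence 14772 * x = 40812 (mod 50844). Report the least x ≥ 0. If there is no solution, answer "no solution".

First find gcd(14772, 50844):
50844 = 3*14772 + 6528
14772 = 2*6528 + 1716
6528 = 3*1716 + 1380
1716 = 1*1380 + 336
1380 = 4*336 + 36
336 = 9*36 + 12
36 = 3*12 + 0
gcd = 12 and 12 | 40812, so solutions exist. Divide through by 12: 1231x ≡ 3401 (mod 4237).
Now find 1231⁻¹ mod 4237:
4237 = 3*1231 + 544
1231 = 2*544 + 143
544 = 3*143 + 115
143 = 1*115 + 28
115 = 4*28 + 3
28 = 9*3 + 1
3 = 3*1 + 0
Back-substitute:
1 = 28 − 9·3
1 = −9·115 + 37·28
1 = 37·143 − 46·115
1 = −46·544 + 175·143
1 = 175·1231 − 396·544
1 = −396·4237 + 1363·1231
So 1231⁻¹ ≡ 1363 (mod 4237).
Then x ≡ 1363·3401 ≡ 285 (mod 4237); the smallest non-negative solution is x = 285.

285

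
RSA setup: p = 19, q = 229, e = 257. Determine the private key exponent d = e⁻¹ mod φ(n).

φ(n) = (p−1)(q−1) = 18·228 = 4104.
Need d with 257·d ≡ 1 (mod 4104). Apply the extended Euclidean algorithm:
4104 = 15·257 + 249
257 = 1·249 + 8
249 = 31·8 + 1
8 = 8·1 + 0
Back-substitute:
1 = 249 − 31·8
1 = −31·257 + 32·249
1 = 32·4104 − 511·257
So 257·(-511) ≡ 1 (mod 4104), hence d ≡ -511 ≡ 3593 (mod 4104).

3593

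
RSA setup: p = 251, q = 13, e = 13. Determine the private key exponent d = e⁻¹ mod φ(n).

2077

φ(n) = (p−1)(q−1) = 250·12 = 3000.
Need d with 13·d ≡ 1 (mod 3000). Apply the extended Euclidean algorithm:
3000 = 230*13 + 10
13 = 1*10 + 3
10 = 3*3 + 1
3 = 3*1 + 0
Back-substitute:
1 = 10 − 3·3
1 = −3·13 + 4·10
1 = 4·3000 − 923·13
So 13·(-923) ≡ 1 (mod 3000), hence d ≡ -923 ≡ 2077 (mod 3000).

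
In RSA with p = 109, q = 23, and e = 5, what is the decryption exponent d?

1901

φ(n) = (p−1)(q−1) = 108·22 = 2376.
Need d with 5·d ≡ 1 (mod 2376). Apply the extended Euclidean algorithm:
2376 = 475*5 + 1
5 = 5*1 + 0
Back-substitute:
1 = 2376 − 475·5
So 5·(-475) ≡ 1 (mod 2376), hence d ≡ -475 ≡ 1901 (mod 2376).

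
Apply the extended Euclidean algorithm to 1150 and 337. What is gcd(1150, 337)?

Euclidean algorithm:
1150 = 3·337 + 139
337 = 2·139 + 59
139 = 2·59 + 21
59 = 2·21 + 17
21 = 1·17 + 4
17 = 4·4 + 1
4 = 4·1 + 0
gcd(1150, 337) = 1.
Working backward:
1 = 17 − 4·4
1 = −4·21 + 5·17
1 = 5·59 − 14·21
1 = −14·139 + 33·59
1 = 33·337 − 80·139
1 = −80·1150 + 273·337
So 1 = (-80)·1150 + (273)·337.

1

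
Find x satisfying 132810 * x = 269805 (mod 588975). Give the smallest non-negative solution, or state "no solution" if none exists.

First find gcd(132810, 588975):
588975 = 4*132810 + 57735
132810 = 2*57735 + 17340
57735 = 3*17340 + 5715
17340 = 3*5715 + 195
5715 = 29*195 + 60
195 = 3*60 + 15
60 = 4*15 + 0
gcd = 15 and 15 | 269805, so solutions exist. Divide through by 15: 8854x ≡ 17987 (mod 39265).
Now find 8854⁻¹ mod 39265:
39265 = 4·8854 + 3849
8854 = 2·3849 + 1156
3849 = 3·1156 + 381
1156 = 3·381 + 13
381 = 29·13 + 4
13 = 3·4 + 1
4 = 4·1 + 0
Back-substitute:
1 = 13 − 3·4
1 = −3·381 + 88·13
1 = 88·1156 − 267·381
1 = −267·3849 + 889·1156
1 = 889·8854 − 2045·3849
1 = −2045·39265 + 9069·8854
So 8854⁻¹ ≡ 9069 (mod 39265).
Then x ≡ 9069·17987 ≡ 17293 (mod 39265); the smallest non-negative solution is x = 17293.

17293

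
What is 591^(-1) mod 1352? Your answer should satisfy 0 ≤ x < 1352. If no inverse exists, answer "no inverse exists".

167

Extended Euclidean algorithm:
1352 = 2×591 + 170
591 = 3×170 + 81
170 = 2×81 + 8
81 = 10×8 + 1
8 = 8×1 + 0
The gcd is 1. Working backward:
1 = 81 − 10·8
1 = −10·170 + 21·81
1 = 21·591 − 73·170
1 = −73·1352 + 167·591
So 591·167 ≡ 1 (mod 1352).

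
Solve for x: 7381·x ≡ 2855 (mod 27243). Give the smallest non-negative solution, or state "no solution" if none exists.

12044

First find gcd(7381, 27243):
27243 = 3×7381 + 5100
7381 = 1×5100 + 2281
5100 = 2×2281 + 538
2281 = 4×538 + 129
538 = 4×129 + 22
129 = 5×22 + 19
22 = 1×19 + 3
19 = 6×3 + 1
3 = 3×1 + 0
gcd = 1, so a unique solution mod 27243 exists.
Back-substitute for the Bézout coefficients:
1 = 19 − 6·3
1 = −6·22 + 7·19
1 = 7·129 − 41·22
1 = −41·538 + 171·129
1 = 171·2281 − 725·538
1 = −725·5100 + 1621·2281
1 = 1621·7381 − 2346·5100
1 = −2346·27243 + 8659·7381
So 7381·(8659) ≡ 1 (mod 27243), giving 7381⁻¹ ≡ 8659.
x ≡ 7381⁻¹·2855 ≡ 8659·2855 ≡ 12044 (mod 27243).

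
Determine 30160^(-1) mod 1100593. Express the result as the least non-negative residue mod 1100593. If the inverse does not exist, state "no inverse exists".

no inverse exists

Euclidean algorithm on 1100593, 30160:
1100593 = 36·30160 + 14833
30160 = 2·14833 + 494
14833 = 30·494 + 13
494 = 38·13 + 0
Since gcd = 13 > 1, 30160 is not a unit mod 1100593.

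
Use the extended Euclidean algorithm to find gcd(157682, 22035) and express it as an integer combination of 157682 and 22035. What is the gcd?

1

Euclidean algorithm:
157682 = 7*22035 + 3437
22035 = 6*3437 + 1413
3437 = 2*1413 + 611
1413 = 2*611 + 191
611 = 3*191 + 38
191 = 5*38 + 1
38 = 38*1 + 0
gcd(157682, 22035) = 1.
Express as a combination:
1 = 191 − 5·38
1 = −5·611 + 16·191
1 = 16·1413 − 37·611
1 = −37·3437 + 90·1413
1 = 90·22035 − 577·3437
1 = −577·157682 + 4129·22035
So 1 = (-577)·157682 + (4129)·22035.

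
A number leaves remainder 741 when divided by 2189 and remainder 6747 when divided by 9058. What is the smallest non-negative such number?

Write x = 741 + 2189·k. Then 2189·k ≡ 6747 − 741 ≡ 6006 (mod 9058).
Need 2189⁻¹ mod 9058. Extended Euclid on (9058, 2189):
9058 = 4·2189 + 302
2189 = 7·302 + 75
302 = 4·75 + 2
75 = 37·2 + 1
2 = 2·1 + 0
Back-substitute:
1 = 75 − 37·2
1 = −37·302 + 149·75
1 = 149·2189 − 1080·302
1 = −1080·9058 + 4469·2189
2189⁻¹ ≡ 4469 (mod 9058), so k ≡ 4469·6006 ≡ 1960 (mod 9058).
x = 741 + 2189·1960 = 4291181.

4291181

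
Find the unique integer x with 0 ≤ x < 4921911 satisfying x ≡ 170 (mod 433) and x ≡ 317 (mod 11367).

2694296

Write x = 170 + 433·k. Then 433·k ≡ 317 − 170 ≡ 147 (mod 11367).
Need 433⁻¹ mod 11367. Extended Euclid on (11367, 433):
11367 = 26×433 + 109
433 = 3×109 + 106
109 = 1×106 + 3
106 = 35×3 + 1
3 = 3×1 + 0
Back-substitute:
1 = 106 − 35·3
1 = −35·109 + 36·106
1 = 36·433 − 143·109
1 = −143·11367 + 3754·433
433⁻¹ ≡ 3754 (mod 11367), so k ≡ 3754·147 ≡ 6222 (mod 11367).
x = 170 + 433·6222 = 2694296.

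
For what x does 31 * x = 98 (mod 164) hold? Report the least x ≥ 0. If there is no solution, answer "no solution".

First find gcd(31, 164):
164 = 5×31 + 9
31 = 3×9 + 4
9 = 2×4 + 1
4 = 4×1 + 0
gcd = 1, so a unique solution mod 164 exists.
Back-substitute for the Bézout coefficients:
1 = 9 − 2·4
1 = −2·31 + 7·9
1 = 7·164 − 37·31
So 31·(-37) ≡ 1 (mod 164), giving 31⁻¹ ≡ 127.
x ≡ 31⁻¹·98 ≡ 127·98 ≡ 146 (mod 164).

146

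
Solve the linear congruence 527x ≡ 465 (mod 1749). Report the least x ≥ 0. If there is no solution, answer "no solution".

1647

First find gcd(527, 1749):
1749 = 3·527 + 168
527 = 3·168 + 23
168 = 7·23 + 7
23 = 3·7 + 2
7 = 3·2 + 1
2 = 2·1 + 0
gcd = 1, so a unique solution mod 1749 exists.
Back-substitute for the Bézout coefficients:
1 = 7 − 3·2
1 = −3·23 + 10·7
1 = 10·168 − 73·23
1 = −73·527 + 229·168
1 = 229·1749 − 760·527
So 527·(-760) ≡ 1 (mod 1749), giving 527⁻¹ ≡ 989.
x ≡ 527⁻¹·465 ≡ 989·465 ≡ 1647 (mod 1749).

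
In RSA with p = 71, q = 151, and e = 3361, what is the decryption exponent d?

φ(n) = (p−1)(q−1) = 70·150 = 10500.
Need d with 3361·d ≡ 1 (mod 10500). Apply the extended Euclidean algorithm:
10500 = 3×3361 + 417
3361 = 8×417 + 25
417 = 16×25 + 17
25 = 1×17 + 8
17 = 2×8 + 1
8 = 8×1 + 0
Back-substitute:
1 = 17 − 2·8
1 = −2·25 + 3·17
1 = 3·417 − 50·25
1 = −50·3361 + 403·417
1 = 403·10500 − 1259·3361
So 3361·(-1259) ≡ 1 (mod 10500), hence d ≡ -1259 ≡ 9241 (mod 10500).

9241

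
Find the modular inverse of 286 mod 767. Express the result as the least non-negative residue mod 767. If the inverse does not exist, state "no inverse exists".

Euclidean algorithm on 767, 286:
767 = 2*286 + 195
286 = 1*195 + 91
195 = 2*91 + 13
91 = 7*13 + 0
gcd(286, 767) = 13 ≠ 1, so 286 has no multiplicative inverse modulo 767.

no inverse exists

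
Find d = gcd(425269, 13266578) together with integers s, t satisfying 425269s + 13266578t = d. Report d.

13

Apply Euclid's algorithm to 13266578 and 425269:
13266578 = 31*425269 + 83239
425269 = 5*83239 + 9074
83239 = 9*9074 + 1573
9074 = 5*1573 + 1209
1573 = 1*1209 + 364
1209 = 3*364 + 117
364 = 3*117 + 13
117 = 9*13 + 0
gcd(425269, 13266578) = 13.
Express as a combination:
13 = 364 − 3·117
13 = −3·1209 + 10·364
13 = 10·1573 − 13·1209
13 = −13·9074 + 75·1573
13 = 75·83239 − 688·9074
13 = −688·425269 + 3515·83239
13 = 3515·13266578 − 109653·425269
So 13 = (3515)·13266578 + (-109653)·425269.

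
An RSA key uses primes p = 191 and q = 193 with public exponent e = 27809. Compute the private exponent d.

φ(n) = (p−1)(q−1) = 190·192 = 36480.
Need d with 27809·d ≡ 1 (mod 36480). Apply the extended Euclidean algorithm:
36480 = 1·27809 + 8671
27809 = 3·8671 + 1796
8671 = 4·1796 + 1487
1796 = 1·1487 + 309
1487 = 4·309 + 251
309 = 1·251 + 58
251 = 4·58 + 19
58 = 3·19 + 1
19 = 19·1 + 0
Back-substitute:
1 = 58 − 3·19
1 = −3·251 + 13·58
1 = 13·309 − 16·251
1 = −16·1487 + 77·309
1 = 77·1796 − 93·1487
1 = −93·8671 + 449·1796
1 = 449·27809 − 1440·8671
1 = −1440·36480 + 1889·27809
So 27809·1889 ≡ 1 (mod 36480), hence d = 1889.

1889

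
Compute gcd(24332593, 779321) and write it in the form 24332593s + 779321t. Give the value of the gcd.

1

Apply Euclid's algorithm to 24332593 and 779321:
24332593 = 31·779321 + 173642
779321 = 4·173642 + 84753
173642 = 2·84753 + 4136
84753 = 20·4136 + 2033
4136 = 2·2033 + 70
2033 = 29·70 + 3
70 = 23·3 + 1
3 = 3·1 + 0
gcd(24332593, 779321) = 1.
Back-substituting:
1 = 70 − 23·3
1 = −23·2033 + 668·70
1 = 668·4136 − 1359·2033
1 = −1359·84753 + 27848·4136
1 = 27848·173642 − 57055·84753
1 = −57055·779321 + 256068·173642
1 = 256068·24332593 − 7995163·779321
So 1 = (256068)·24332593 + (-7995163)·779321.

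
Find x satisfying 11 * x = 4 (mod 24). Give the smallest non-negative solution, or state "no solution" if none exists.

First find gcd(11, 24):
24 = 2*11 + 2
11 = 5*2 + 1
2 = 2*1 + 0
gcd = 1, so a unique solution mod 24 exists.
Back-substitute for the Bézout coefficients:
1 = 11 − 5·2
1 = −5·24 + 11·11
So 11·(11) ≡ 1 (mod 24), giving 11⁻¹ ≡ 11.
x ≡ 11⁻¹·4 ≡ 11·4 ≡ 20 (mod 24).

20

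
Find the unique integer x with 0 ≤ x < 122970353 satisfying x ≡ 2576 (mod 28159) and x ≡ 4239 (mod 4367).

Write x = 2576 + 28159·k. Then 28159·k ≡ 4239 − 2576 ≡ 1663 (mod 4367).
Need 28159⁻¹ mod 4367. Extended Euclid on (4367, 1957):
4367 = 2·1957 + 453
1957 = 4·453 + 145
453 = 3·145 + 18
145 = 8·18 + 1
18 = 18·1 + 0
Back-substitute:
1 = 145 − 8·18
1 = −8·453 + 25·145
1 = 25·1957 − 108·453
1 = −108·4367 + 241·1957
28159⁻¹ ≡ 241 (mod 4367), so k ≡ 241·1663 ≡ 3386 (mod 4367).
x = 2576 + 28159·3386 = 95348950.

95348950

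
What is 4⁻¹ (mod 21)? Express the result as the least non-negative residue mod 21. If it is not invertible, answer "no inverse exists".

16

Run Euclid on (21, 4):
21 = 5·4 + 1
4 = 4·1 + 0
Since gcd(4, 21) = 1, back-substitute to write 1 as a combination:
1 = 21 − 5·4
Hence 4⁻¹ ≡ -5 ≡ 16 (mod 21).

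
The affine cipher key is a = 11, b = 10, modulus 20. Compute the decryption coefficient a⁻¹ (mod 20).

11

Run Euclid on (20, 11):
20 = 1*11 + 9
11 = 1*9 + 2
9 = 4*2 + 1
2 = 2*1 + 0
gcd = 1, so the inverse exists. Back-substitute:
1 = 9 − 4·2
1 = −4·11 + 5·9
1 = 5·20 − 9·11
So 11·(-9) ≡ 1 (mod 20), and -9 ≡ 11 (mod 20).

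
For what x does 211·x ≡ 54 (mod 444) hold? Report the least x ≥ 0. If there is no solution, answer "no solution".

318

First find gcd(211, 444):
444 = 2×211 + 22
211 = 9×22 + 13
22 = 1×13 + 9
13 = 1×9 + 4
9 = 2×4 + 1
4 = 4×1 + 0
gcd = 1, so a unique solution mod 444 exists.
Back-substitute for the Bézout coefficients:
1 = 9 − 2·4
1 = −2·13 + 3·9
1 = 3·22 − 5·13
1 = −5·211 + 48·22
1 = 48·444 − 101·211
So 211·(-101) ≡ 1 (mod 444), giving 211⁻¹ ≡ 343.
x ≡ 211⁻¹·54 ≡ 343·54 ≡ 318 (mod 444).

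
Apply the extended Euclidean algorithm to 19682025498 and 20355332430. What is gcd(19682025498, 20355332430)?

6

Apply Euclid's algorithm to 20355332430 and 19682025498:
20355332430 = 1×19682025498 + 673306932
19682025498 = 29×673306932 + 156124470
673306932 = 4×156124470 + 48809052
156124470 = 3×48809052 + 9697314
48809052 = 5×9697314 + 322482
9697314 = 30×322482 + 22854
322482 = 14×22854 + 2526
22854 = 9×2526 + 120
2526 = 21×120 + 6
120 = 20×6 + 0
gcd(19682025498, 20355332430) = 6.
Express as a combination:
6 = 2526 − 21·120
6 = −21·22854 + 190·2526
6 = 190·322482 − 2681·22854
6 = −2681·9697314 + 80620·322482
6 = 80620·48809052 − 405781·9697314
6 = −405781·156124470 + 1297963·48809052
6 = 1297963·673306932 − 5597633·156124470
6 = −5597633·19682025498 + 163629320·673306932
6 = 163629320·20355332430 − 169226953·19682025498
So 6 = (163629320)·20355332430 + (-169226953)·19682025498.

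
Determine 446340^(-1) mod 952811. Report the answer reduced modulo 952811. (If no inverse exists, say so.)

Extended Euclidean algorithm:
952811 = 2·446340 + 60131
446340 = 7·60131 + 25423
60131 = 2·25423 + 9285
25423 = 2·9285 + 6853
9285 = 1·6853 + 2432
6853 = 2·2432 + 1989
2432 = 1·1989 + 443
1989 = 4·443 + 217
443 = 2·217 + 9
217 = 24·9 + 1
9 = 9·1 + 0
Since gcd(446340, 952811) = 1, back-substitute to write 1 as a combination:
1 = 217 − 24·9
1 = −24·443 + 49·217
1 = 49·1989 − 220·443
1 = −220·2432 + 269·1989
1 = 269·6853 − 758·2432
1 = −758·9285 + 1027·6853
1 = 1027·25423 − 2812·9285
1 = −2812·60131 + 6651·25423
1 = 6651·446340 − 49369·60131
1 = −49369·952811 + 105389·446340
So 446340·105389 ≡ 1 (mod 952811).

105389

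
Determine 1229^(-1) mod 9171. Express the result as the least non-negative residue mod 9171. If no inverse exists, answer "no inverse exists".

6410

Run Euclid on (9171, 1229):
9171 = 7*1229 + 568
1229 = 2*568 + 93
568 = 6*93 + 10
93 = 9*10 + 3
10 = 3*3 + 1
3 = 3*1 + 0
Since gcd(1229, 9171) = 1, back-substitute to write 1 as a combination:
1 = 10 − 3·3
1 = −3·93 + 28·10
1 = 28·568 − 171·93
1 = −171·1229 + 370·568
1 = 370·9171 − 2761·1229
Hence 1229⁻¹ ≡ -2761 ≡ 6410 (mod 9171).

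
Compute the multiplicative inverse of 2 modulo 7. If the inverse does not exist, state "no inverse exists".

4

Apply the Euclidean algorithm to 7 and 2:
7 = 3×2 + 1
2 = 2×1 + 0
gcd = 1, so the inverse exists. Back-substitute:
1 = 7 − 3·2
So 2·(-3) ≡ 1 (mod 7), and -3 ≡ 4 (mod 7).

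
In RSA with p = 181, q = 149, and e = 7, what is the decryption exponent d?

φ(n) = (p−1)(q−1) = 180·148 = 26640.
Need d with 7·d ≡ 1 (mod 26640). Apply the extended Euclidean algorithm:
26640 = 3805×7 + 5
7 = 1×5 + 2
5 = 2×2 + 1
2 = 2×1 + 0
Back-substitute:
1 = 5 − 2·2
1 = −2·7 + 3·5
1 = 3·26640 − 11417·7
So 7·(-11417) ≡ 1 (mod 26640), hence d ≡ -11417 ≡ 15223 (mod 26640).

15223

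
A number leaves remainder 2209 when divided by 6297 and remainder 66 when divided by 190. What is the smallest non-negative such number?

1141966

Write x = 2209 + 6297·k. Then 6297·k ≡ 66 − 2209 ≡ 137 (mod 190).
Need 6297⁻¹ mod 190. Extended Euclid on (190, 27):
190 = 7*27 + 1
27 = 27*1 + 0
Back-substitute:
1 = 190 − 7·27
6297⁻¹ ≡ 183 (mod 190), so k ≡ 183·137 ≡ 181 (mod 190).
x = 2209 + 6297·181 = 1141966.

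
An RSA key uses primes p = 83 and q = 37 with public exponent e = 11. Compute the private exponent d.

φ(n) = (p−1)(q−1) = 82·36 = 2952.
Need d with 11·d ≡ 1 (mod 2952). Apply the extended Euclidean algorithm:
2952 = 268×11 + 4
11 = 2×4 + 3
4 = 1×3 + 1
3 = 3×1 + 0
Back-substitute:
1 = 4 − 3
1 = −11 + 3·4
1 = 3·2952 − 805·11
So 11·(-805) ≡ 1 (mod 2952), hence d ≡ -805 ≡ 2147 (mod 2952).

2147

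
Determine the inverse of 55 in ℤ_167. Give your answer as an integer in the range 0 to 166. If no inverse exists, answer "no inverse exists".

gcd(167, 55) by repeated division:
167 = 3×55 + 2
55 = 27×2 + 1
2 = 2×1 + 0
gcd = 1, so the inverse exists. Back-substitute:
1 = 55 − 27·2
1 = −27·167 + 82·55
So 55·82 ≡ 1 (mod 167).

82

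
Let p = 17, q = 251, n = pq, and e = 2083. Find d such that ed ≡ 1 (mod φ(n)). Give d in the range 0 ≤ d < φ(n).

φ(n) = (p−1)(q−1) = 16·250 = 4000.
Need d with 2083·d ≡ 1 (mod 4000). Apply the extended Euclidean algorithm:
4000 = 1×2083 + 1917
2083 = 1×1917 + 166
1917 = 11×166 + 91
166 = 1×91 + 75
91 = 1×75 + 16
75 = 4×16 + 11
16 = 1×11 + 5
11 = 2×5 + 1
5 = 5×1 + 0
Back-substitute:
1 = 11 − 2·5
1 = −2·16 + 3·11
1 = 3·75 − 14·16
1 = −14·91 + 17·75
1 = 17·166 − 31·91
1 = −31·1917 + 358·166
1 = 358·2083 − 389·1917
1 = −389·4000 + 747·2083
So 2083·747 ≡ 1 (mod 4000), hence d = 747.

747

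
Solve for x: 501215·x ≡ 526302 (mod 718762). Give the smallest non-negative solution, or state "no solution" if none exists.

gcd(501215, 718762):
718762 = 1·501215 + 217547
501215 = 2·217547 + 66121
217547 = 3·66121 + 19184
66121 = 3·19184 + 8569
19184 = 2·8569 + 2046
8569 = 4·2046 + 385
2046 = 5·385 + 121
385 = 3·121 + 22
121 = 5·22 + 11
22 = 2·11 + 0
gcd = 11, but 11 ∤ 526302, so the congruence has no solution.

no solution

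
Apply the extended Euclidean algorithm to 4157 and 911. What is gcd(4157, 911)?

Repeated division:
4157 = 4*911 + 513
911 = 1*513 + 398
513 = 1*398 + 115
398 = 3*115 + 53
115 = 2*53 + 9
53 = 5*9 + 8
9 = 1*8 + 1
8 = 8*1 + 0
gcd(4157, 911) = 1.
Express as a combination:
1 = 9 − 8
1 = −53 + 6·9
1 = 6·115 − 13·53
1 = −13·398 + 45·115
1 = 45·513 − 58·398
1 = −58·911 + 103·513
1 = 103·4157 − 470·911
So 1 = (103)·4157 + (-470)·911.

1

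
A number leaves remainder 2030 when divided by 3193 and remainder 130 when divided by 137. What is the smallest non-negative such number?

Write x = 2030 + 3193·k. Then 3193·k ≡ 130 − 2030 ≡ 18 (mod 137).
Need 3193⁻¹ mod 137. Extended Euclid on (137, 42):
137 = 3·42 + 11
42 = 3·11 + 9
11 = 1·9 + 2
9 = 4·2 + 1
2 = 2·1 + 0
Back-substitute:
1 = 9 − 4·2
1 = −4·11 + 5·9
1 = 5·42 − 19·11
1 = −19·137 + 62·42
3193⁻¹ ≡ 62 (mod 137), so k ≡ 62·18 ≡ 20 (mod 137).
x = 2030 + 3193·20 = 65890.

65890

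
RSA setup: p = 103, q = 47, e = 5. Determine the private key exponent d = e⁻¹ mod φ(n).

1877

φ(n) = (p−1)(q−1) = 102·46 = 4692.
Need d with 5·d ≡ 1 (mod 4692). Apply the extended Euclidean algorithm:
4692 = 938*5 + 2
5 = 2*2 + 1
2 = 2*1 + 0
Back-substitute:
1 = 5 − 2·2
1 = −2·4692 + 1877·5
So 5·1877 ≡ 1 (mod 4692), hence d = 1877.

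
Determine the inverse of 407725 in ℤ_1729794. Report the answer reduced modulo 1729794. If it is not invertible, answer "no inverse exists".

1486891

Run Euclid on (1729794, 407725):
1729794 = 4·407725 + 98894
407725 = 4·98894 + 12149
98894 = 8·12149 + 1702
12149 = 7·1702 + 235
1702 = 7·235 + 57
235 = 4·57 + 7
57 = 8·7 + 1
7 = 7·1 + 0
Since gcd(407725, 1729794) = 1, back-substitute to write 1 as a combination:
1 = 57 − 8·7
1 = −8·235 + 33·57
1 = 33·1702 − 239·235
1 = −239·12149 + 1706·1702
1 = 1706·98894 − 13887·12149
1 = −13887·407725 + 57254·98894
1 = 57254·1729794 − 242903·407725
Thus 407725·(-242903) ≡ 1 (mod 1729794); reducing, -242903 mod 1729794 = 1486891.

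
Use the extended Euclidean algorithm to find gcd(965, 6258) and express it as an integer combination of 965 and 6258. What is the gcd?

1

Euclidean algorithm:
6258 = 6×965 + 468
965 = 2×468 + 29
468 = 16×29 + 4
29 = 7×4 + 1
4 = 4×1 + 0
gcd(965, 6258) = 1.
Express as a combination:
1 = 29 − 7·4
1 = −7·468 + 113·29
1 = 113·965 − 233·468
1 = −233·6258 + 1511·965
So 1 = (-233)·6258 + (1511)·965.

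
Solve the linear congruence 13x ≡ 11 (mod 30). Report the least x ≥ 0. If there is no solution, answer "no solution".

First find gcd(13, 30):
30 = 2×13 + 4
13 = 3×4 + 1
4 = 4×1 + 0
gcd = 1, so a unique solution mod 30 exists.
Back-substitute for the Bézout coefficients:
1 = 13 − 3·4
1 = −3·30 + 7·13
So 13·(7) ≡ 1 (mod 30), giving 13⁻¹ ≡ 7.
x ≡ 13⁻¹·11 ≡ 7·11 ≡ 17 (mod 30).

17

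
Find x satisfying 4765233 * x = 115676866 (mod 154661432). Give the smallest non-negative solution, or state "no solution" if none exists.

First find gcd(4765233, 154661432):
154661432 = 32×4765233 + 2173976
4765233 = 2×2173976 + 417281
2173976 = 5×417281 + 87571
417281 = 4×87571 + 66997
87571 = 1×66997 + 20574
66997 = 3×20574 + 5275
20574 = 3×5275 + 4749
5275 = 1×4749 + 526
4749 = 9×526 + 15
526 = 35×15 + 1
15 = 15×1 + 0
gcd = 1, so a unique solution mod 154661432 exists.
Back-substitute for the Bézout coefficients:
1 = 526 − 35·15
1 = −35·4749 + 316·526
1 = 316·5275 − 351·4749
1 = −351·20574 + 1369·5275
1 = 1369·66997 − 4458·20574
1 = −4458·87571 + 5827·66997
1 = 5827·417281 − 27766·87571
1 = −27766·2173976 + 144657·417281
1 = 144657·4765233 − 317080·2173976
1 = −317080·154661432 + 10291217·4765233
So 4765233·(10291217) ≡ 1 (mod 154661432), giving 4765233⁻¹ ≡ 10291217.
x ≡ 4765233⁻¹·115676866 ≡ 10291217·115676866 ≡ 86015618 (mod 154661432).

86015618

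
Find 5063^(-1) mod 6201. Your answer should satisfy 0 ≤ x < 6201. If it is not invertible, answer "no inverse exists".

4223

Extended Euclidean algorithm:
6201 = 1×5063 + 1138
5063 = 4×1138 + 511
1138 = 2×511 + 116
511 = 4×116 + 47
116 = 2×47 + 22
47 = 2×22 + 3
22 = 7×3 + 1
3 = 3×1 + 0
The gcd is 1. Working backward:
1 = 22 − 7·3
1 = −7·47 + 15·22
1 = 15·116 − 37·47
1 = −37·511 + 163·116
1 = 163·1138 − 363·511
1 = −363·5063 + 1615·1138
1 = 1615·6201 − 1978·5063
So 5063·(-1978) ≡ 1 (mod 6201), and -1978 ≡ 4223 (mod 6201).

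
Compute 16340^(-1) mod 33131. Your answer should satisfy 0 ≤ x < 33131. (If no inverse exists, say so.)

32176

Run Euclid on (33131, 16340):
33131 = 2·16340 + 451
16340 = 36·451 + 104
451 = 4·104 + 35
104 = 2·35 + 34
35 = 1·34 + 1
34 = 34·1 + 0
gcd = 1, so the inverse exists. Back-substitute:
1 = 35 − 34
1 = −104 + 3·35
1 = 3·451 − 13·104
1 = −13·16340 + 471·451
1 = 471·33131 − 955·16340
Hence 16340⁻¹ ≡ -955 ≡ 32176 (mod 33131).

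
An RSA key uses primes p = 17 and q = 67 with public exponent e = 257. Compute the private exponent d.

φ(n) = (p−1)(q−1) = 16·66 = 1056.
Need d with 257·d ≡ 1 (mod 1056). Apply the extended Euclidean algorithm:
1056 = 4*257 + 28
257 = 9*28 + 5
28 = 5*5 + 3
5 = 1*3 + 2
3 = 1*2 + 1
2 = 2*1 + 0
Back-substitute:
1 = 3 − 2
1 = −5 + 2·3
1 = 2·28 − 11·5
1 = −11·257 + 101·28
1 = 101·1056 − 415·257
So 257·(-415) ≡ 1 (mod 1056), hence d ≡ -415 ≡ 641 (mod 1056).

641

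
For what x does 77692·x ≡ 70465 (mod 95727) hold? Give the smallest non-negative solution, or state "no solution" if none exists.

First find gcd(77692, 95727):
95727 = 1·77692 + 18035
77692 = 4·18035 + 5552
18035 = 3·5552 + 1379
5552 = 4·1379 + 36
1379 = 38·36 + 11
36 = 3·11 + 3
11 = 3·3 + 2
3 = 1·2 + 1
2 = 2·1 + 0
gcd = 1, so a unique solution mod 95727 exists.
Back-substitute for the Bézout coefficients:
1 = 3 − 2
1 = −11 + 4·3
1 = 4·36 − 13·11
1 = −13·1379 + 498·36
1 = 498·5552 − 2005·1379
1 = −2005·18035 + 6513·5552
1 = 6513·77692 − 28057·18035
1 = −28057·95727 + 34570·77692
So 77692·(34570) ≡ 1 (mod 95727), giving 77692⁻¹ ≡ 34570.
x ≡ 77692⁻¹·70465 ≡ 34570·70465 ≡ 10081 (mod 95727).

10081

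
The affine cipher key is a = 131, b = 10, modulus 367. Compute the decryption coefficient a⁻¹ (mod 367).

Run Euclid on (367, 131):
367 = 2×131 + 105
131 = 1×105 + 26
105 = 4×26 + 1
26 = 26×1 + 0
gcd = 1, so the inverse exists. Back-substitute:
1 = 105 − 4·26
1 = −4·131 + 5·105
1 = 5·367 − 14·131
Hence 131⁻¹ ≡ -14 ≡ 353 (mod 367).

353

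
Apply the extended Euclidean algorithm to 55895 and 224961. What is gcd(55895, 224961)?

Euclidean algorithm:
224961 = 4*55895 + 1381
55895 = 40*1381 + 655
1381 = 2*655 + 71
655 = 9*71 + 16
71 = 4*16 + 7
16 = 2*7 + 2
7 = 3*2 + 1
2 = 2*1 + 0
gcd(55895, 224961) = 1.
Express as a combination:
1 = 7 − 3·2
1 = −3·16 + 7·7
1 = 7·71 − 31·16
1 = −31·655 + 286·71
1 = 286·1381 − 603·655
1 = −603·55895 + 24406·1381
1 = 24406·224961 − 98227·55895
So 1 = (24406)·224961 + (-98227)·55895.

1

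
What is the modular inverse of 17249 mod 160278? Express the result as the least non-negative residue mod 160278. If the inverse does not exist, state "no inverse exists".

gcd(160278, 17249) by repeated division:
160278 = 9*17249 + 5037
17249 = 3*5037 + 2138
5037 = 2*2138 + 761
2138 = 2*761 + 616
761 = 1*616 + 145
616 = 4*145 + 36
145 = 4*36 + 1
36 = 36*1 + 0
gcd = 1, so the inverse exists. Back-substitute:
1 = 145 − 4·36
1 = −4·616 + 17·145
1 = 17·761 − 21·616
1 = −21·2138 + 59·761
1 = 59·5037 − 139·2138
1 = −139·17249 + 476·5037
1 = 476·160278 − 4423·17249
Hence 17249⁻¹ ≡ -4423 ≡ 155855 (mod 160278).

155855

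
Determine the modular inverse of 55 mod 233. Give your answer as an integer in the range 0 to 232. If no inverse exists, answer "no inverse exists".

Extended Euclidean algorithm:
233 = 4·55 + 13
55 = 4·13 + 3
13 = 4·3 + 1
3 = 3·1 + 0
The gcd is 1. Working backward:
1 = 13 − 4·3
1 = −4·55 + 17·13
1 = 17·233 − 72·55
So 55·(-72) ≡ 1 (mod 233), and -72 ≡ 161 (mod 233).

161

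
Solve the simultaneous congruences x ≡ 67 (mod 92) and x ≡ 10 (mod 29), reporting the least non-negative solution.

619

Write x = 67 + 92·k. Then 92·k ≡ 10 − 67 ≡ 1 (mod 29).
Need 92⁻¹ mod 29. Extended Euclid on (29, 5):
29 = 5·5 + 4
5 = 1·4 + 1
4 = 4·1 + 0
Back-substitute:
1 = 5 − 4
1 = −29 + 6·5
92⁻¹ ≡ 6 (mod 29), so k ≡ 6·1 ≡ 6 (mod 29).
x = 67 + 92·6 = 619.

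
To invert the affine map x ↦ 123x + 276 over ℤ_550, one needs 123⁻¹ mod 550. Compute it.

237

gcd(550, 123) by repeated division:
550 = 4×123 + 58
123 = 2×58 + 7
58 = 8×7 + 2
7 = 3×2 + 1
2 = 2×1 + 0
The gcd is 1. Working backward:
1 = 7 − 3·2
1 = −3·58 + 25·7
1 = 25·123 − 53·58
1 = −53·550 + 237·123
So 123·237 ≡ 1 (mod 550).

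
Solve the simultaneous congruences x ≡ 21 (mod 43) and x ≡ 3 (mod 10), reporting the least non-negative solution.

Write x = 21 + 43·k. Then 43·k ≡ 3 − 21 ≡ 2 (mod 10).
Need 43⁻¹ mod 10. Extended Euclid on (10, 3):
10 = 3×3 + 1
3 = 3×1 + 0
Back-substitute:
1 = 10 − 3·3
43⁻¹ ≡ 7 (mod 10), so k ≡ 7·2 ≡ 4 (mod 10).
x = 21 + 43·4 = 193.

193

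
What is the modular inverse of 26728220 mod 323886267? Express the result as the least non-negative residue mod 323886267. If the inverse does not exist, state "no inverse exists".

Apply the Euclidean algorithm to 323886267 and 26728220:
323886267 = 12·26728220 + 3147627
26728220 = 8·3147627 + 1547204
3147627 = 2·1547204 + 53219
1547204 = 29·53219 + 3853
53219 = 13·3853 + 3130
3853 = 1·3130 + 723
3130 = 4·723 + 238
723 = 3·238 + 9
238 = 26·9 + 4
9 = 2·4 + 1
4 = 4·1 + 0
gcd = 1, so the inverse exists. Back-substitute:
1 = 9 − 2·4
1 = −2·238 + 53·9
1 = 53·723 − 161·238
1 = −161·3130 + 697·723
1 = 697·3853 − 858·3130
1 = −858·53219 + 11851·3853
1 = 11851·1547204 − 344537·53219
1 = −344537·3147627 + 700925·1547204
1 = 700925·26728220 − 5951937·3147627
1 = −5951937·323886267 + 72124169·26728220
So 26728220·72124169 ≡ 1 (mod 323886267).

72124169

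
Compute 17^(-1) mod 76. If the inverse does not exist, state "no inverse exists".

Run Euclid on (76, 17):
76 = 4×17 + 8
17 = 2×8 + 1
8 = 8×1 + 0
gcd = 1, so the inverse exists. Back-substitute:
1 = 17 − 2·8
1 = −2·76 + 9·17
So 17·9 ≡ 1 (mod 76).

9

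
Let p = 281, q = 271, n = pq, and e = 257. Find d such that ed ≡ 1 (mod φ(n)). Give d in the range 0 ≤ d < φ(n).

φ(n) = (p−1)(q−1) = 280·270 = 75600.
Need d with 257·d ≡ 1 (mod 75600). Apply the extended Euclidean algorithm:
75600 = 294*257 + 42
257 = 6*42 + 5
42 = 8*5 + 2
5 = 2*2 + 1
2 = 2*1 + 0
Back-substitute:
1 = 5 − 2·2
1 = −2·42 + 17·5
1 = 17·257 − 104·42
1 = −104·75600 + 30593·257
So 257·30593 ≡ 1 (mod 75600), hence d = 30593.

30593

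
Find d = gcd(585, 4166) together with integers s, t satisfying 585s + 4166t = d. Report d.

1

Repeated division:
4166 = 7·585 + 71
585 = 8·71 + 17
71 = 4·17 + 3
17 = 5·3 + 2
3 = 1·2 + 1
2 = 2·1 + 0
gcd(585, 4166) = 1.
Express as a combination:
1 = 3 − 2
1 = −17 + 6·3
1 = 6·71 − 25·17
1 = −25·585 + 206·71
1 = 206·4166 − 1467·585
So 1 = (206)·4166 + (-1467)·585.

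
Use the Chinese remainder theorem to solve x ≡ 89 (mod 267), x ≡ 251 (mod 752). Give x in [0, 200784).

27323

Write x = 89 + 267·k. Then 267·k ≡ 251 − 89 ≡ 162 (mod 752).
Need 267⁻¹ mod 752. Extended Euclid on (752, 267):
752 = 2*267 + 218
267 = 1*218 + 49
218 = 4*49 + 22
49 = 2*22 + 5
22 = 4*5 + 2
5 = 2*2 + 1
2 = 2*1 + 0
Back-substitute:
1 = 5 − 2·2
1 = −2·22 + 9·5
1 = 9·49 − 20·22
1 = −20·218 + 89·49
1 = 89·267 − 109·218
1 = −109·752 + 307·267
267⁻¹ ≡ 307 (mod 752), so k ≡ 307·162 ≡ 102 (mod 752).
x = 89 + 267·102 = 27323.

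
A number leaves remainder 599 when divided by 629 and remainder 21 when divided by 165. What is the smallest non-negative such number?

5631

Write x = 599 + 629·k. Then 629·k ≡ 21 − 599 ≡ 82 (mod 165).
Need 629⁻¹ mod 165. Extended Euclid on (165, 134):
165 = 1×134 + 31
134 = 4×31 + 10
31 = 3×10 + 1
10 = 10×1 + 0
Back-substitute:
1 = 31 − 3·10
1 = −3·134 + 13·31
1 = 13·165 − 16·134
629⁻¹ ≡ 149 (mod 165), so k ≡ 149·82 ≡ 8 (mod 165).
x = 599 + 629·8 = 5631.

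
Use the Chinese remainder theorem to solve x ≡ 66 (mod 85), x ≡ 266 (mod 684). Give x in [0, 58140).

24206

Write x = 66 + 85·k. Then 85·k ≡ 266 − 66 ≡ 200 (mod 684).
Need 85⁻¹ mod 684. Extended Euclid on (684, 85):
684 = 8×85 + 4
85 = 21×4 + 1
4 = 4×1 + 0
Back-substitute:
1 = 85 − 21·4
1 = −21·684 + 169·85
85⁻¹ ≡ 169 (mod 684), so k ≡ 169·200 ≡ 284 (mod 684).
x = 66 + 85·284 = 24206.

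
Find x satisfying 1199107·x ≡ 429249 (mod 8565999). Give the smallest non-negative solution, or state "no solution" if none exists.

gcd(1199107, 8565999):
8565999 = 7*1199107 + 172250
1199107 = 6*172250 + 165607
172250 = 1*165607 + 6643
165607 = 24*6643 + 6175
6643 = 1*6175 + 468
6175 = 13*468 + 91
468 = 5*91 + 13
91 = 7*13 + 0
gcd = 13, but 13 ∤ 429249, so the congruence has no solution.

no solution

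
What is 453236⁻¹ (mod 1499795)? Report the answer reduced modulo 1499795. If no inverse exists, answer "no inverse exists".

Extended Euclidean algorithm:
1499795 = 3·453236 + 140087
453236 = 3·140087 + 32975
140087 = 4·32975 + 8187
32975 = 4·8187 + 227
8187 = 36·227 + 15
227 = 15·15 + 2
15 = 7·2 + 1
2 = 2·1 + 0
Since gcd(453236, 1499795) = 1, back-substitute to write 1 as a combination:
1 = 15 − 7·2
1 = −7·227 + 106·15
1 = 106·8187 − 3823·227
1 = −3823·32975 + 15398·8187
1 = 15398·140087 − 65415·32975
1 = −65415·453236 + 211643·140087
1 = 211643·1499795 − 700344·453236
Hence 453236⁻¹ ≡ -700344 ≡ 799451 (mod 1499795).

799451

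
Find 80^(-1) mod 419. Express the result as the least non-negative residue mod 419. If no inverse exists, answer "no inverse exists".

110

Run Euclid on (419, 80):
419 = 5×80 + 19
80 = 4×19 + 4
19 = 4×4 + 3
4 = 1×3 + 1
3 = 3×1 + 0
Since gcd(80, 419) = 1, back-substitute to write 1 as a combination:
1 = 4 − 3
1 = −19 + 5·4
1 = 5·80 − 21·19
1 = −21·419 + 110·80
So 80·110 ≡ 1 (mod 419).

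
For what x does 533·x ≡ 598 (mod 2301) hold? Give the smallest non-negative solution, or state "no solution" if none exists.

122

First find gcd(533, 2301):
2301 = 4*533 + 169
533 = 3*169 + 26
169 = 6*26 + 13
26 = 2*13 + 0
gcd = 13 and 13 | 598, so solutions exist. Divide through by 13: 41x ≡ 46 (mod 177).
Now find 41⁻¹ mod 177:
177 = 4·41 + 13
41 = 3·13 + 2
13 = 6·2 + 1
2 = 2·1 + 0
Back-substitute:
1 = 13 − 6·2
1 = −6·41 + 19·13
1 = 19·177 − 82·41
So 41·(-82) ≡ 1 (mod 177), i.e. 41⁻¹ ≡ 95.
Then x ≡ 95·46 ≡ 122 (mod 177); the smallest non-negative solution is x = 122.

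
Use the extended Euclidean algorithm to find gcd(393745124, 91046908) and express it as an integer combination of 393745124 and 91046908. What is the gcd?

4

Repeated division:
393745124 = 4·91046908 + 29557492
91046908 = 3·29557492 + 2374432
29557492 = 12·2374432 + 1064308
2374432 = 2·1064308 + 245816
1064308 = 4·245816 + 81044
245816 = 3·81044 + 2684
81044 = 30·2684 + 524
2684 = 5·524 + 64
524 = 8·64 + 12
64 = 5·12 + 4
12 = 3·4 + 0
gcd(393745124, 91046908) = 4.
Express as a combination:
4 = 64 − 5·12
4 = −5·524 + 41·64
4 = 41·2684 − 210·524
4 = −210·81044 + 6341·2684
4 = 6341·245816 − 19233·81044
4 = −19233·1064308 + 83273·245816
4 = 83273·2374432 − 185779·1064308
4 = −185779·29557492 + 2312621·2374432
4 = 2312621·91046908 − 7123642·29557492
4 = −7123642·393745124 + 30807189·91046908
So 4 = (-7123642)·393745124 + (30807189)·91046908.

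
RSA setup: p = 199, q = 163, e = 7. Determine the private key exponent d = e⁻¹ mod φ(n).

13747

φ(n) = (p−1)(q−1) = 198·162 = 32076.
Need d with 7·d ≡ 1 (mod 32076). Apply the extended Euclidean algorithm:
32076 = 4582*7 + 2
7 = 3*2 + 1
2 = 2*1 + 0
Back-substitute:
1 = 7 − 3·2
1 = −3·32076 + 13747·7
So 7·13747 ≡ 1 (mod 32076), hence d = 13747.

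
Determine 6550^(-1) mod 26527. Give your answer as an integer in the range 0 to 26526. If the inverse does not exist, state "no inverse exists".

Apply the Euclidean algorithm to 26527 and 6550:
26527 = 4×6550 + 327
6550 = 20×327 + 10
327 = 32×10 + 7
10 = 1×7 + 3
7 = 2×3 + 1
3 = 3×1 + 0
Since gcd(6550, 26527) = 1, back-substitute to write 1 as a combination:
1 = 7 − 2·3
1 = −2·10 + 3·7
1 = 3·327 − 98·10
1 = −98·6550 + 1963·327
1 = 1963·26527 − 7950·6550
Hence 6550⁻¹ ≡ -7950 ≡ 18577 (mod 26527).

18577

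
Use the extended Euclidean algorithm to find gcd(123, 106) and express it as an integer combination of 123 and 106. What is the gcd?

Repeated division:
123 = 1*106 + 17
106 = 6*17 + 4
17 = 4*4 + 1
4 = 4*1 + 0
gcd(123, 106) = 1.
Working backward:
1 = 17 − 4·4
1 = −4·106 + 25·17
1 = 25·123 − 29·106
So 1 = (25)·123 + (-29)·106.

1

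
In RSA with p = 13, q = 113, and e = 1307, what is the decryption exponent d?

φ(n) = (p−1)(q−1) = 12·112 = 1344.
Need d with 1307·d ≡ 1 (mod 1344). Apply the extended Euclidean algorithm:
1344 = 1*1307 + 37
1307 = 35*37 + 12
37 = 3*12 + 1
12 = 12*1 + 0
Back-substitute:
1 = 37 − 3·12
1 = −3·1307 + 106·37
1 = 106·1344 − 109·1307
So 1307·(-109) ≡ 1 (mod 1344), hence d ≡ -109 ≡ 1235 (mod 1344).

1235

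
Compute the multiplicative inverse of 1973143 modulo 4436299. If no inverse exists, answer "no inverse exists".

Apply the Euclidean algorithm to 4436299 and 1973143:
4436299 = 2×1973143 + 490013
1973143 = 4×490013 + 13091
490013 = 37×13091 + 5646
13091 = 2×5646 + 1799
5646 = 3×1799 + 249
1799 = 7×249 + 56
249 = 4×56 + 25
56 = 2×25 + 6
25 = 4×6 + 1
6 = 6×1 + 0
gcd = 1, so the inverse exists. Back-substitute:
1 = 25 − 4·6
1 = −4·56 + 9·25
1 = 9·249 − 40·56
1 = −40·1799 + 289·249
1 = 289·5646 − 907·1799
1 = −907·13091 + 2103·5646
1 = 2103·490013 − 78718·13091
1 = −78718·1973143 + 316975·490013
1 = 316975·4436299 − 712668·1973143
Thus 1973143·(-712668) ≡ 1 (mod 4436299); reducing, -712668 mod 4436299 = 3723631.

3723631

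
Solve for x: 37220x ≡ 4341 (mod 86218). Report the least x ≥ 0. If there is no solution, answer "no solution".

gcd(37220, 86218):
86218 = 2·37220 + 11778
37220 = 3·11778 + 1886
11778 = 6·1886 + 462
1886 = 4·462 + 38
462 = 12·38 + 6
38 = 6·6 + 2
6 = 3·2 + 0
gcd = 2, but 2 ∤ 4341, so the congruence has no solution.

no solution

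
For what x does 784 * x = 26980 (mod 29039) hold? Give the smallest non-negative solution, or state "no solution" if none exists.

4331

First find gcd(784, 29039):
29039 = 37*784 + 31
784 = 25*31 + 9
31 = 3*9 + 4
9 = 2*4 + 1
4 = 4*1 + 0
gcd = 1, so a unique solution mod 29039 exists.
Back-substitute for the Bézout coefficients:
1 = 9 − 2·4
1 = −2·31 + 7·9
1 = 7·784 − 177·31
1 = −177·29039 + 6556·784
So 784·(6556) ≡ 1 (mod 29039), giving 784⁻¹ ≡ 6556.
x ≡ 784⁻¹·26980 ≡ 6556·26980 ≡ 4331 (mod 29039).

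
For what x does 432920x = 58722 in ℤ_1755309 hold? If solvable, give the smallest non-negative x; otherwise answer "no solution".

244986

First find gcd(432920, 1755309):
1755309 = 4·432920 + 23629
432920 = 18·23629 + 7598
23629 = 3·7598 + 835
7598 = 9·835 + 83
835 = 10·83 + 5
83 = 16·5 + 3
5 = 1·3 + 2
3 = 1·2 + 1
2 = 2·1 + 0
gcd = 1, so a unique solution mod 1755309 exists.
Back-substitute for the Bézout coefficients:
1 = 3 − 2
1 = −5 + 2·3
1 = 2·83 − 33·5
1 = −33·835 + 332·83
1 = 332·7598 − 3021·835
1 = −3021·23629 + 9395·7598
1 = 9395·432920 − 172131·23629
1 = −172131·1755309 + 697919·432920
So 432920·(697919) ≡ 1 (mod 1755309), giving 432920⁻¹ ≡ 697919.
x ≡ 432920⁻¹·58722 ≡ 697919·58722 ≡ 244986 (mod 1755309).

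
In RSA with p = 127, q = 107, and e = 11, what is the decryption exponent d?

6071

φ(n) = (p−1)(q−1) = 126·106 = 13356.
Need d with 11·d ≡ 1 (mod 13356). Apply the extended Euclidean algorithm:
13356 = 1214*11 + 2
11 = 5*2 + 1
2 = 2*1 + 0
Back-substitute:
1 = 11 − 5·2
1 = −5·13356 + 6071·11
So 11·6071 ≡ 1 (mod 13356), hence d = 6071.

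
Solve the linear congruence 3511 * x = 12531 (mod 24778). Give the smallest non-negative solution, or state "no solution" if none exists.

17315

First find gcd(3511, 24778):
24778 = 7·3511 + 201
3511 = 17·201 + 94
201 = 2·94 + 13
94 = 7·13 + 3
13 = 4·3 + 1
3 = 3·1 + 0
gcd = 1, so a unique solution mod 24778 exists.
Back-substitute for the Bézout coefficients:
1 = 13 − 4·3
1 = −4·94 + 29·13
1 = 29·201 − 62·94
1 = −62·3511 + 1083·201
1 = 1083·24778 − 7643·3511
So 3511·(-7643) ≡ 1 (mod 24778), giving 3511⁻¹ ≡ 17135.
x ≡ 3511⁻¹·12531 ≡ 17135·12531 ≡ 17315 (mod 24778).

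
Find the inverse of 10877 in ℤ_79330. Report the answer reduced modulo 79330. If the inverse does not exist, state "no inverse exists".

Extended Euclidean algorithm:
79330 = 7*10877 + 3191
10877 = 3*3191 + 1304
3191 = 2*1304 + 583
1304 = 2*583 + 138
583 = 4*138 + 31
138 = 4*31 + 14
31 = 2*14 + 3
14 = 4*3 + 2
3 = 1*2 + 1
2 = 2*1 + 0
Since gcd(10877, 79330) = 1, back-substitute to write 1 as a combination:
1 = 3 − 2
1 = −14 + 5·3
1 = 5·31 − 11·14
1 = −11·138 + 49·31
1 = 49·583 − 207·138
1 = −207·1304 + 463·583
1 = 463·3191 − 1133·1304
1 = −1133·10877 + 3862·3191
1 = 3862·79330 − 28167·10877
So 10877·(-28167) ≡ 1 (mod 79330), and -28167 ≡ 51163 (mod 79330).

51163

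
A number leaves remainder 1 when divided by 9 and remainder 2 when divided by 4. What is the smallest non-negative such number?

Write x = 1 + 9·k. Then 9·k ≡ 2 − 1 ≡ 1 (mod 4).
Need 9⁻¹ mod 4. Extended Euclid on (4, 1):
4 = 4·1 + 0
9⁻¹ ≡ 1 (mod 4), so k ≡ 1·1 ≡ 1 (mod 4).
x = 1 + 9·1 = 10.

10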